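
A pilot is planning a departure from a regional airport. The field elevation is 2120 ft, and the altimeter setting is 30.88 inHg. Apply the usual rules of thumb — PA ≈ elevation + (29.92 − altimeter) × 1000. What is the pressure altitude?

1160 ft

Pressure correction = (29.92 − 30.88) × 1000 = -960 ft.
Pressure altitude = 2120 + (-960) = 1160 ft.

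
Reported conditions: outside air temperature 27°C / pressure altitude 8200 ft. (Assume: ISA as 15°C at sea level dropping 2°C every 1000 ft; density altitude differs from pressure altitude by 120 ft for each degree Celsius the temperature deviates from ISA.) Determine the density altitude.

11608 ft

ISA temperature at 8200 ft = 15 − 2 × (8200/1000) = -1.4°C.
ISA deviation = 27 − (-1.4) = +28.4°C.
Density altitude = 8200 + 120 × (28.4) = 8200 + (+3408) = 11608 ft.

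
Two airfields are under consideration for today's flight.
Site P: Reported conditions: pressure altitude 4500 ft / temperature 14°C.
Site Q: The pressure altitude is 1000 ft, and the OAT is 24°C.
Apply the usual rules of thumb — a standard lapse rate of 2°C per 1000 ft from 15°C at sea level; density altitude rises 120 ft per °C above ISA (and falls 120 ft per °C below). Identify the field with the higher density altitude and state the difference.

Site P: ISA temp = 6°C, deviation +8°C, DA = 4500 + 120 × 8 = 5460 ft.
Site Q: ISA temp = 13°C, deviation +11°C, DA = 1000 + 120 × 11 = 2320 ft.
Site P is higher by 5460 − 2320 = 3140 ft.

Site P by 3140 ft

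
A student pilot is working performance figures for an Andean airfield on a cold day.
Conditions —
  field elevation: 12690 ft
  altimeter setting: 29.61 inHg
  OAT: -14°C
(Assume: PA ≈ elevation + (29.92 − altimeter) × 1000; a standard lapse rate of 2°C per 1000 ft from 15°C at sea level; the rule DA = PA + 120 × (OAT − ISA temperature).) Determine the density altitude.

Pressure altitude = 12690 + (29.92 − 29.61) × 1000 = 12690 + (+310) = 13000 ft.
ISA temperature at 13000 ft = 15 − 2 × (13000/1000) = -11°C.
ISA deviation = -14 − (-11) = -3°C.
Density altitude = 13000 + 120 × (-3) = 12640 ft.

12640 ft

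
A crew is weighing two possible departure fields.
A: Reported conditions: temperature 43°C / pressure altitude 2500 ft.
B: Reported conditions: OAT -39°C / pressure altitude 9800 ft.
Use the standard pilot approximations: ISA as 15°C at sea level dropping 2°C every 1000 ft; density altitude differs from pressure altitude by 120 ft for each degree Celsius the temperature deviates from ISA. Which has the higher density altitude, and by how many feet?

A: ISA temp = 10°C, deviation +33°C, DA = 2500 + 120 × 33 = 6460 ft.
B: ISA temp = -4.6°C, deviation -34.4°C, DA = 9800 + 120 × (-34.4) = 5672 ft.
A is higher by 6460 − 5672 = 788 ft.

A by 788 ft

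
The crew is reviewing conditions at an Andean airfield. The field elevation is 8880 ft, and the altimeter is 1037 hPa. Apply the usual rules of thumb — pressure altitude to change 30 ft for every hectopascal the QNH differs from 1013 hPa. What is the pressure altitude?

Pressure correction = (1013 − 1037) × 30 = -720 ft.
Pressure altitude = 8880 + (-720) = 8160 ft.

8160 ft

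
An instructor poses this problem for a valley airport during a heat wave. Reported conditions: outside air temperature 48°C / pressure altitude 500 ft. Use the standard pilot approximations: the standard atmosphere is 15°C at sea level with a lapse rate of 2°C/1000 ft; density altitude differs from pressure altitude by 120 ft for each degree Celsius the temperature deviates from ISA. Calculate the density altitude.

4580 ft

ISA temperature at 500 ft = 15 − 2 × (500/1000) = 14°C.
ISA deviation = 48 − 14 = +34°C.
Density altitude = 500 + 120 × (34) = 500 + (+4080) = 4580 ft.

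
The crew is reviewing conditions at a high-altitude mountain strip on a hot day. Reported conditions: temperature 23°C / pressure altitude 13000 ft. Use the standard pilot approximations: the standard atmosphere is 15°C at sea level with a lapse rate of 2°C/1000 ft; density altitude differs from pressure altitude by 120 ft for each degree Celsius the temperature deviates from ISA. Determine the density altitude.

17080 ft

ISA temperature at 13000 ft = 15 − 2 × (13000/1000) = -11°C.
ISA deviation = 23 − (-11) = +34°C.
Density altitude = 13000 + 120 × (34) = 13000 + (+4080) = 17080 ft.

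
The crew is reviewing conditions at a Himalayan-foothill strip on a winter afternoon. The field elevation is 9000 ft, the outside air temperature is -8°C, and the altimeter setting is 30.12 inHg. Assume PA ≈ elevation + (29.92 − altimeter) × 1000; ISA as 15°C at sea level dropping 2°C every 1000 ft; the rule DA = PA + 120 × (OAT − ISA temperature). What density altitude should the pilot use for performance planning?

8152 ft

Pressure altitude = 9000 + (29.92 − 30.12) × 1000 = 9000 + (-200) = 8800 ft.
ISA temperature at 8800 ft = 15 − 2 × (8800/1000) = -2.6°C.
ISA deviation = -8 − (-2.6) = -5.4°C.
Density altitude = 8800 + 120 × (-5.4) = 8152 ft.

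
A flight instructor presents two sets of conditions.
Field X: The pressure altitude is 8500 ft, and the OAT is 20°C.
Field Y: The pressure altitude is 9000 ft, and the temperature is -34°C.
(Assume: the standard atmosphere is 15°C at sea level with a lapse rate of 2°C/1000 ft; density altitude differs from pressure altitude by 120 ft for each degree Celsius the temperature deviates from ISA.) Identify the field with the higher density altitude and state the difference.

Field X by 5860 ft

Field X: ISA temp = -2°C, deviation +22°C, DA = 8500 + 120 × 22 = 11140 ft.
Field Y: ISA temp = -3°C, deviation -31°C, DA = 9000 + 120 × (-31) = 5280 ft.
Field X is higher by 11140 − 5280 = 5860 ft.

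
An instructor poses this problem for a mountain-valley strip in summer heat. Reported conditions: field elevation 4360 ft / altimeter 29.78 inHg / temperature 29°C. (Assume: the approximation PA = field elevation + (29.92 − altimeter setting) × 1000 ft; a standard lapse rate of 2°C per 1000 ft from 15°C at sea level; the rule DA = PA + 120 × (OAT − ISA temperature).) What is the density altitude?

Pressure altitude = 4360 + (29.92 − 29.78) × 1000 = 4360 + (+140) = 4500 ft.
ISA temperature at 4500 ft = 15 − 2 × (4500/1000) = 6°C.
ISA deviation = 29 − 6 = +23°C.
Density altitude = 4500 + 120 × (23) = 7260 ft.

7260 ft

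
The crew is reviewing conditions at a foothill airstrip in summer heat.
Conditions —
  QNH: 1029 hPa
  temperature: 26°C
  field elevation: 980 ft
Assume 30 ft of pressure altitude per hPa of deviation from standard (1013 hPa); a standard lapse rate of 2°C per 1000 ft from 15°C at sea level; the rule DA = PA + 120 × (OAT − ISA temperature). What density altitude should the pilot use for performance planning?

Pressure altitude = 980 + (1013 − 1029) × 30 = 980 + (-480) = 500 ft.
ISA temperature at 500 ft = 15 − 2 × (500/1000) = 14°C.
ISA deviation = 26 − 14 = +12°C.
Density altitude = 500 + 120 × (12) = 1940 ft.

1940 ft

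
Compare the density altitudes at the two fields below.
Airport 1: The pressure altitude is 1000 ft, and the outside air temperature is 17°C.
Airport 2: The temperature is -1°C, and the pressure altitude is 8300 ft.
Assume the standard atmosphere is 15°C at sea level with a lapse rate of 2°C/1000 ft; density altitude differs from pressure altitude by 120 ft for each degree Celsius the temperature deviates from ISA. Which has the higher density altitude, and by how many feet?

Airport 2 by 6892 ft

Airport 1: ISA temp = 13°C, deviation +4°C, DA = 1000 + 120 × 4 = 1480 ft.
Airport 2: ISA temp = -1.6°C, deviation +0.6°C, DA = 8300 + 120 × 0.6 = 8372 ft.
Airport 2 is higher by 8372 − 1480 = 6892 ft.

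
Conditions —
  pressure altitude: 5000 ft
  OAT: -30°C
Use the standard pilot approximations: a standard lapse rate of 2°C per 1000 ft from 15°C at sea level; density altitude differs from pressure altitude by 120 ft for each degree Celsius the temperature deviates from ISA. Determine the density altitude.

800 ft

ISA temperature at 5000 ft = 15 − 2 × (5000/1000) = 5°C.
ISA deviation = -30 − 5 = -35°C.
Density altitude = 5000 + 120 × (-35) = 5000 + (-4200) = 800 ft.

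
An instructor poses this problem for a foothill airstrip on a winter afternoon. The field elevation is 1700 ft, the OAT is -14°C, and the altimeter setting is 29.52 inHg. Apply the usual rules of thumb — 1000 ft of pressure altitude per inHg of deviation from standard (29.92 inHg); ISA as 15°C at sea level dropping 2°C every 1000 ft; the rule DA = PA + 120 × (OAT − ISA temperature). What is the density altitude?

Pressure altitude = 1700 + (29.92 − 29.52) × 1000 = 1700 + (+400) = 2100 ft.
ISA temperature at 2100 ft = 15 − 2 × (2100/1000) = 10.8°C.
ISA deviation = -14 − 10.8 = -24.8°C.
Density altitude = 2100 + 120 × (-24.8) = -876 ft.

-876 ft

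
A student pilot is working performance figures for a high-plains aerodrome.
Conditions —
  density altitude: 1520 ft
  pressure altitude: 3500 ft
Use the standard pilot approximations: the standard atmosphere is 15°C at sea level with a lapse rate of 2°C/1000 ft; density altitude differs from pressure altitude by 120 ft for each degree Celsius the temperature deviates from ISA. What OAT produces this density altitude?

-8.5°C

Density altitude − pressure altitude = 1520 − 3500 = -1980 ft.
At 120 ft/°C that is an ISA deviation of -1980/120 = -16.5°C.
ISA temperature at 3500 ft = 15 − 2 × (3500/1000) = 8°C.
OAT = ISA + deviation = 8 + (-16.5) = -8.5°C.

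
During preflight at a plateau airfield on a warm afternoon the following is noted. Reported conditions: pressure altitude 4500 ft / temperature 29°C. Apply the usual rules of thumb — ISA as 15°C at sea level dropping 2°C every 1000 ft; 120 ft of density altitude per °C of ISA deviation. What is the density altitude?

ISA temperature at 4500 ft = 15 − 2 × (4500/1000) = 6°C.
ISA deviation = 29 − 6 = +23°C.
Density altitude = 4500 + 120 × (23) = 4500 + (+2760) = 7260 ft.

7260 ft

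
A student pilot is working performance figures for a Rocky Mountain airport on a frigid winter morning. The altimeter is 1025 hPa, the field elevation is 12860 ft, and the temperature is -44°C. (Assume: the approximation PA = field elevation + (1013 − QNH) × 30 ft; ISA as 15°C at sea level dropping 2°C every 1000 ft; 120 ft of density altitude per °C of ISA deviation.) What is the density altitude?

8420 ft

Pressure altitude = 12860 + (1013 − 1025) × 30 = 12860 + (-360) = 12500 ft.
ISA temperature at 12500 ft = 15 − 2 × (12500/1000) = -10°C.
ISA deviation = -44 − (-10) = -34°C.
Density altitude = 12500 + 120 × (-34) = 8420 ft.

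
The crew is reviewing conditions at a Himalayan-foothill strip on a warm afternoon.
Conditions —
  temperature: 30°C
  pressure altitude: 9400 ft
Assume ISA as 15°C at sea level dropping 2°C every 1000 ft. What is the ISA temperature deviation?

ISA+33.8°C

ISA temperature at 9400 ft = 15 − 2 × (9400/1000) = -3.8°C.
Deviation = OAT − ISA = 30 − (-3.8) = +33.8°C.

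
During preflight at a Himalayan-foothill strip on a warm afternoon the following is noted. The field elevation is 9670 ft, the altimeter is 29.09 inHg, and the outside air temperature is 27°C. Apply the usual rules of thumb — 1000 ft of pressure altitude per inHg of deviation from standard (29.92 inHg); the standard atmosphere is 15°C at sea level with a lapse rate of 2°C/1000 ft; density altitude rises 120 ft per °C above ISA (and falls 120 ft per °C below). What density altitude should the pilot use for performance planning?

Pressure altitude = 9670 + (29.92 − 29.09) × 1000 = 9670 + (+830) = 10500 ft.
ISA temperature at 10500 ft = 15 − 2 × (10500/1000) = -6°C.
ISA deviation = 27 − (-6) = +33°C.
Density altitude = 10500 + 120 × (33) = 14460 ft.

14460 ft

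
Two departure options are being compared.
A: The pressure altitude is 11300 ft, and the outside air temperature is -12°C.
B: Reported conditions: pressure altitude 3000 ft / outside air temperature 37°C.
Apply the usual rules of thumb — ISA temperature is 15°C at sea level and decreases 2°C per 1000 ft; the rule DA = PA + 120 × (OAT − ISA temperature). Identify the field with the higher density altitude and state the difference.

A: ISA temp = -7.6°C, deviation -4.4°C, DA = 11300 + 120 × (-4.4) = 10772 ft.
B: ISA temp = 9°C, deviation +28°C, DA = 3000 + 120 × 28 = 6360 ft.
A is higher by 10772 − 6360 = 4412 ft.

A by 4412 ft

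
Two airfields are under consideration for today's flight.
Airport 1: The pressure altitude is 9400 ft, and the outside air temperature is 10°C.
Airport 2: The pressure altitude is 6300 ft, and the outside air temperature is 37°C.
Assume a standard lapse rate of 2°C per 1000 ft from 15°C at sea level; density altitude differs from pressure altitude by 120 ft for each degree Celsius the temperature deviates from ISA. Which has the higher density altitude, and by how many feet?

Airport 1 by 604 ft

Airport 1: ISA temp = -3.8°C, deviation +13.8°C, DA = 9400 + 120 × 13.8 = 11056 ft.
Airport 2: ISA temp = 2.4°C, deviation +34.6°C, DA = 6300 + 120 × 34.6 = 10452 ft.
Airport 1 is higher by 11056 − 10452 = 604 ft.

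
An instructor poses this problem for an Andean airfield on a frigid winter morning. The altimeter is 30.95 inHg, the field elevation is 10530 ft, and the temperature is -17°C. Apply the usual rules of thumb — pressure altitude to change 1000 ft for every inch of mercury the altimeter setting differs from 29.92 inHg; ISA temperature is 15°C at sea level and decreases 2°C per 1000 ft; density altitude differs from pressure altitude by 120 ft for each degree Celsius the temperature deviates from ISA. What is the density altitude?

7940 ft

Pressure altitude = 10530 + (29.92 − 30.95) × 1000 = 10530 + (-1030) = 9500 ft.
ISA temperature at 9500 ft = 15 − 2 × (9500/1000) = -4°C.
ISA deviation = -17 − (-4) = -13°C.
Density altitude = 9500 + 120 × (-13) = 7940 ft.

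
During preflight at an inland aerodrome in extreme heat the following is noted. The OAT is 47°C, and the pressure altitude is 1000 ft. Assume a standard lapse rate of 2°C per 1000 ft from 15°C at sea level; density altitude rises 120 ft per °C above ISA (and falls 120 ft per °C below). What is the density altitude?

ISA temperature at 1000 ft = 15 − 2 × (1000/1000) = 13°C.
ISA deviation = 47 − 13 = +34°C.
Density altitude = 1000 + 120 × (34) = 1000 + (+4080) = 5080 ft.

5080 ft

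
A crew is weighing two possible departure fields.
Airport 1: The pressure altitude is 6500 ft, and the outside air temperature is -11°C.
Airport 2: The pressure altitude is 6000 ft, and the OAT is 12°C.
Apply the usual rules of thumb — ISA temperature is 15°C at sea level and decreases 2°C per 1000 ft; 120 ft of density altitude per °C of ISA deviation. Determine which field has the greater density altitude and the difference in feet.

Airport 1: ISA temp = 2°C, deviation -13°C, DA = 6500 + 120 × (-13) = 4940 ft.
Airport 2: ISA temp = 3°C, deviation +9°C, DA = 6000 + 120 × 9 = 7080 ft.
Airport 2 is higher by 7080 − 4940 = 2140 ft.

Airport 2 by 2140 ft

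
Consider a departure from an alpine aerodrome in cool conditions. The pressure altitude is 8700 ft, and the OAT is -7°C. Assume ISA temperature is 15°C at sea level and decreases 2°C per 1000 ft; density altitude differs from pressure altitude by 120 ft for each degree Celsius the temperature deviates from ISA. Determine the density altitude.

ISA temperature at 8700 ft = 15 − 2 × (8700/1000) = -2.4°C.
ISA deviation = -7 − (-2.4) = -4.6°C.
Density altitude = 8700 + 120 × (-4.6) = 8700 + (-552) = 8148 ft.

8148 ft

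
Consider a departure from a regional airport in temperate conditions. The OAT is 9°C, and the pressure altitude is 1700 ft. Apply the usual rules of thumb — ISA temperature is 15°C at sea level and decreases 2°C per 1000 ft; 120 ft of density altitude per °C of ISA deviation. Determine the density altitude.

ISA temperature at 1700 ft = 15 − 2 × (1700/1000) = 11.6°C.
ISA deviation = 9 − 11.6 = -2.6°C.
Density altitude = 1700 + 120 × (-2.6) = 1700 + (-312) = 1388 ft.

1388 ft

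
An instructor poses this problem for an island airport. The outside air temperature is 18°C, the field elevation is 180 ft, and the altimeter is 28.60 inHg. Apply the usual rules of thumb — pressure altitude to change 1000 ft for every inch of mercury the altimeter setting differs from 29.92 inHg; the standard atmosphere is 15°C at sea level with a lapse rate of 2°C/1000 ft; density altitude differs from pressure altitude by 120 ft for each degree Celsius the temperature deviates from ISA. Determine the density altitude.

Pressure altitude = 180 + (29.92 − 28.60) × 1000 = 180 + (+1320) = 1500 ft.
ISA temperature at 1500 ft = 15 − 2 × (1500/1000) = 12°C.
ISA deviation = 18 − 12 = +6°C.
Density altitude = 1500 + 120 × (6) = 2220 ft.

2220 ft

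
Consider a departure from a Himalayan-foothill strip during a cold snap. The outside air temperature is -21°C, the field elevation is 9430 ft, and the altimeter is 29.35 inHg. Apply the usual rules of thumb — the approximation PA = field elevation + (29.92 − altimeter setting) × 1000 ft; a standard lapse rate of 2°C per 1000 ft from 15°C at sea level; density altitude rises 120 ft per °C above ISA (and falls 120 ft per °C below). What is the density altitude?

8080 ft

Pressure altitude = 9430 + (29.92 − 29.35) × 1000 = 9430 + (+570) = 10000 ft.
ISA temperature at 10000 ft = 15 − 2 × (10000/1000) = -5°C.
ISA deviation = -21 − (-5) = -16°C.
Density altitude = 10000 + 120 × (-16) = 8080 ft.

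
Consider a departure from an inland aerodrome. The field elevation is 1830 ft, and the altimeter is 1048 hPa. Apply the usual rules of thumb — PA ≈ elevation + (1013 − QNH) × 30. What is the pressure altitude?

780 ft

Pressure correction = (1013 − 1048) × 30 = -1050 ft.
Pressure altitude = 1830 + (-1050) = 780 ft.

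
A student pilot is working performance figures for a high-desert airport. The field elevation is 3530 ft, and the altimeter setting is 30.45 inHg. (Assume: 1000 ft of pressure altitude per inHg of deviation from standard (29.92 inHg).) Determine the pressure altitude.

3000 ft

Pressure correction = (29.92 − 30.45) × 1000 = -530 ft.
Pressure altitude = 3530 + (-530) = 3000 ft.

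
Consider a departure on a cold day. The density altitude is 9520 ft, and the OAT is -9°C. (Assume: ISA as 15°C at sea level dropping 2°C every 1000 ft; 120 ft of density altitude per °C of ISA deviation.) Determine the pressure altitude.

10000 ft

DA = PA + 120 × (OAT − (15 − 2·PA/1000)) = PA + 120·OAT − 1800 + 0.24·PA = 1.24·PA + 120·OAT − 1800.
So 1.24·PA = 9520 − 120 × (-9) + 1800 = 12400.
PA = 12400 / 1.24 = 10000 ft.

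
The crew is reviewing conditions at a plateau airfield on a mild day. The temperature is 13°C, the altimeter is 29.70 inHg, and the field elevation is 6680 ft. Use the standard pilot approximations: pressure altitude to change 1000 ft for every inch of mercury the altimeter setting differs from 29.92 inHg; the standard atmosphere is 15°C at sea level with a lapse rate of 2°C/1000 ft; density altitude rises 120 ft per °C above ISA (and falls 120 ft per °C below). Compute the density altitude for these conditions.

8316 ft

Pressure altitude = 6680 + (29.92 − 29.70) × 1000 = 6680 + (+220) = 6900 ft.
ISA temperature at 6900 ft = 15 − 2 × (6900/1000) = 1.2°C.
ISA deviation = 13 − 1.2 = +11.8°C.
Density altitude = 6900 + 120 × (11.8) = 8316 ft.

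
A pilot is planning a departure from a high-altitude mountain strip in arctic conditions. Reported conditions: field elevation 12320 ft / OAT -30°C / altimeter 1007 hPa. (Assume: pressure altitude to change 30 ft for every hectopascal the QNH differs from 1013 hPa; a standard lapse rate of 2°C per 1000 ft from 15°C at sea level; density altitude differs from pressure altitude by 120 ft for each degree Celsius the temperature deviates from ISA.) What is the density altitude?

10100 ft

Pressure altitude = 12320 + (1013 − 1007) × 30 = 12320 + (+180) = 12500 ft.
ISA temperature at 12500 ft = 15 − 2 × (12500/1000) = -10°C.
ISA deviation = -30 − (-10) = -20°C.
Density altitude = 12500 + 120 × (-20) = 10100 ft.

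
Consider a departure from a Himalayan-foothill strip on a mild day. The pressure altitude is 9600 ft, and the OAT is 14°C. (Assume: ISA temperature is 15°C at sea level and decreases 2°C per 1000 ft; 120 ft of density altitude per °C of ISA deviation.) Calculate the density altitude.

ISA temperature at 9600 ft = 15 − 2 × (9600/1000) = -4.2°C.
ISA deviation = 14 − (-4.2) = +18.2°C.
Density altitude = 9600 + 120 × (18.2) = 9600 + (+2184) = 11784 ft.

11784 ft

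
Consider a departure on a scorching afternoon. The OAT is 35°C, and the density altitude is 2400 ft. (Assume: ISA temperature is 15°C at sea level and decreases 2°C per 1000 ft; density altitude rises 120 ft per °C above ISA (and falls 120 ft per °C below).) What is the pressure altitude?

0 ft

DA = PA + 120 × (OAT − (15 − 2·PA/1000)) = PA + 120·OAT − 1800 + 0.24·PA = 1.24·PA + 120·OAT − 1800.
So 1.24·PA = 2400 − 120 × 35 + 1800 = 0.
PA = 0 / 1.24 = 0 ft.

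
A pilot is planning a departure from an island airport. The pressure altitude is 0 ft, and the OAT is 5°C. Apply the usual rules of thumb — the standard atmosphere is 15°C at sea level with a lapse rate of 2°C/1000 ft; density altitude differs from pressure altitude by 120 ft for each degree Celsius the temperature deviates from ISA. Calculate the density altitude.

ISA temperature at 0 ft = 15 − 2 × (0/1000) = 15°C.
ISA deviation = 5 − 15 = -10°C.
Density altitude = 0 + 120 × (-10) = 0 + (-1200) = -1200 ft.

-1200 ft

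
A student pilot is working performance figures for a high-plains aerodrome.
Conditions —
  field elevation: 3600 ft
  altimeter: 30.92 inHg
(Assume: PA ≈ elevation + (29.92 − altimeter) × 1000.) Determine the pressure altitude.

Pressure correction = (29.92 − 30.92) × 1000 = -1000 ft.
Pressure altitude = 3600 + (-1000) = 2600 ft.

2600 ft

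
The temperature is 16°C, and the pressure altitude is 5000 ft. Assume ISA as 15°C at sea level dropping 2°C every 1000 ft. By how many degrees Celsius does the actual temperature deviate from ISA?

ISA+11°C

ISA temperature at 5000 ft = 15 − 2 × (5000/1000) = 5°C.
Deviation = OAT − ISA = 16 − 5 = +11°C.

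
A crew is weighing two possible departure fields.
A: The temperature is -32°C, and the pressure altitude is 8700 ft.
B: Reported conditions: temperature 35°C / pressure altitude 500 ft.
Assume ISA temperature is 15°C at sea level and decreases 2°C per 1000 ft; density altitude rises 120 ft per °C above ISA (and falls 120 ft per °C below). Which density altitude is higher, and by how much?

A: ISA temp = -2.4°C, deviation -29.6°C, DA = 8700 + 120 × (-29.6) = 5148 ft.
B: ISA temp = 14°C, deviation +21°C, DA = 500 + 120 × 21 = 3020 ft.
A is higher by 5148 − 3020 = 2128 ft.

A by 2128 ft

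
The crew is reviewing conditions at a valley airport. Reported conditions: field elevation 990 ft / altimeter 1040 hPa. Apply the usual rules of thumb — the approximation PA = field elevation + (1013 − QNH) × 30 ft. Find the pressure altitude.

Pressure correction = (1013 − 1040) × 30 = -810 ft.
Pressure altitude = 990 + (-810) = 180 ft.

180 ft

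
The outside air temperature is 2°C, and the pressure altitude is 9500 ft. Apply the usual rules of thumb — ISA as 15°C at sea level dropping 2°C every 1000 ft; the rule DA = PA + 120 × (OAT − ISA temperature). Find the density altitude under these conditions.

10220 ft

ISA temperature at 9500 ft = 15 − 2 × (9500/1000) = -4°C.
ISA deviation = 2 − (-4) = +6°C.
Density altitude = 9500 + 120 × (6) = 9500 + (+720) = 10220 ft.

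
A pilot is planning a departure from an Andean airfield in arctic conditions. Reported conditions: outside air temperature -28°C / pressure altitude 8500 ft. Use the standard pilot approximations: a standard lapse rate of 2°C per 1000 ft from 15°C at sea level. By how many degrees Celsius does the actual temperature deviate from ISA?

ISA temperature at 8500 ft = 15 − 2 × (8500/1000) = -2°C.
Deviation = OAT − ISA = -28 − (-2) = -26°C.

ISA-26°C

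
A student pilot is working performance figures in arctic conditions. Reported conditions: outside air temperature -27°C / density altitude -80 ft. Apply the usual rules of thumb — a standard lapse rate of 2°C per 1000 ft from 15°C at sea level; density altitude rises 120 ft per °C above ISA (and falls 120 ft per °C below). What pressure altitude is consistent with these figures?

4000 ft

DA = PA + 120 × (OAT − (15 − 2·PA/1000)) = PA + 120·OAT − 1800 + 0.24·PA = 1.24·PA + 120·OAT − 1800.
So 1.24·PA = -80 − 120 × (-27) + 1800 = 4960.
PA = 4960 / 1.24 = 4000 ft.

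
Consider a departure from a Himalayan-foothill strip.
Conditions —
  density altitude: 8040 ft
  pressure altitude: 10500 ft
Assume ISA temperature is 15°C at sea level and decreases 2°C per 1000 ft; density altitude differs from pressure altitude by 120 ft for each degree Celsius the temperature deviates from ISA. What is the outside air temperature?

-26.5°C

Density altitude − pressure altitude = 8040 − 10500 = -2460 ft.
At 120 ft/°C that is an ISA deviation of -2460/120 = -20.5°C.
ISA temperature at 10500 ft = 15 − 2 × (10500/1000) = -6°C.
OAT = ISA + deviation = -6 + (-20.5) = -26.5°C.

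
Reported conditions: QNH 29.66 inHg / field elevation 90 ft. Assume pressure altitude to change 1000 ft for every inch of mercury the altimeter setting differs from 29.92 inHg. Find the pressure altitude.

Pressure correction = (29.92 − 29.66) × 1000 = +260 ft.
Pressure altitude = 90 + (+260) = 350 ft.

350 ft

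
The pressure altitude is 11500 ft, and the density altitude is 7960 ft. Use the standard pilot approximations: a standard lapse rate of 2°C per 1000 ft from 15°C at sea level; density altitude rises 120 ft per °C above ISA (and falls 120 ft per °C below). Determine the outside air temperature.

Density altitude − pressure altitude = 7960 − 11500 = -3540 ft.
At 120 ft/°C that is an ISA deviation of -3540/120 = -29.5°C.
ISA temperature at 11500 ft = 15 − 2 × (11500/1000) = -8°C.
OAT = ISA + deviation = -8 + (-29.5) = -37.5°C.

-37.5°C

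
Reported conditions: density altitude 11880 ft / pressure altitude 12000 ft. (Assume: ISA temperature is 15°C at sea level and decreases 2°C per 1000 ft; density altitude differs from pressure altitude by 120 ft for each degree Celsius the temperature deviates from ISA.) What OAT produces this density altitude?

-10°C

Density altitude − pressure altitude = 11880 − 12000 = -120 ft.
At 120 ft/°C that is an ISA deviation of -120/120 = -1°C.
ISA temperature at 12000 ft = 15 − 2 × (12000/1000) = -9°C.
OAT = ISA + deviation = -9 + (-1) = -10°C.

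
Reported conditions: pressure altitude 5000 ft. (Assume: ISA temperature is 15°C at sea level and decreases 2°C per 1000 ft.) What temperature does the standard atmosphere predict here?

5°C

ISA temperature = 15 − 2 × (5000/1000) = 15 − 10 = 5°C.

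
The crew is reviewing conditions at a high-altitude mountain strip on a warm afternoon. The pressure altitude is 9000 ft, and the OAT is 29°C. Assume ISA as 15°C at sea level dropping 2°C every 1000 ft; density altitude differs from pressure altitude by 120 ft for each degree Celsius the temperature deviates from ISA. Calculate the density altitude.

12840 ft

ISA temperature at 9000 ft = 15 − 2 × (9000/1000) = -3°C.
ISA deviation = 29 − (-3) = +32°C.
Density altitude = 9000 + 120 × (32) = 9000 + (+3840) = 12840 ft.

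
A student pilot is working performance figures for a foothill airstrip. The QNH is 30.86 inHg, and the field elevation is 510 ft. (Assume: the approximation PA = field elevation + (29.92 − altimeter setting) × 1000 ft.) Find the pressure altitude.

Pressure correction = (29.92 − 30.86) × 1000 = -940 ft.
Pressure altitude = 510 + (-940) = -430 ft.

-430 ft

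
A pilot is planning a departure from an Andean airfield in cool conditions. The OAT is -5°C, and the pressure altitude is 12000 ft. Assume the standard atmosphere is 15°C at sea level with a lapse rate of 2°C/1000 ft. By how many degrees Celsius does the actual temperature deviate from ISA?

ISA temperature at 12000 ft = 15 − 2 × (12000/1000) = -9°C.
Deviation = OAT − ISA = -5 − (-9) = +4°C.

ISA+4°C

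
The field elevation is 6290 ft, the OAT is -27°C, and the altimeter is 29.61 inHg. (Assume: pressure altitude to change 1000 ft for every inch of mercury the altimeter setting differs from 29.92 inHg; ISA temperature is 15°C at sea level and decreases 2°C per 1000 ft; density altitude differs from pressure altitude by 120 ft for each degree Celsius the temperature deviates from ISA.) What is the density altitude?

3144 ft

Pressure altitude = 6290 + (29.92 − 29.61) × 1000 = 6290 + (+310) = 6600 ft.
ISA temperature at 6600 ft = 15 − 2 × (6600/1000) = 1.8°C.
ISA deviation = -27 − 1.8 = -28.8°C.
Density altitude = 6600 + 120 × (-28.8) = 3144 ft.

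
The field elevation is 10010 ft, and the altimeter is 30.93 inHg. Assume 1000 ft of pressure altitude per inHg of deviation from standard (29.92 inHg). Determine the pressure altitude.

Pressure correction = (29.92 − 30.93) × 1000 = -1010 ft.
Pressure altitude = 10010 + (-1010) = 9000 ft.

9000 ft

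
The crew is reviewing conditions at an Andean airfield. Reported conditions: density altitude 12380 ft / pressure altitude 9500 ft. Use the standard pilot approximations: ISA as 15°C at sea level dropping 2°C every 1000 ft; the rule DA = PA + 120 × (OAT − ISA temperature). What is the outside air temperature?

Density altitude − pressure altitude = 12380 − 9500 = +2880 ft.
At 120 ft/°C that is an ISA deviation of 2880/120 = +24°C.
ISA temperature at 9500 ft = 15 − 2 × (9500/1000) = -4°C.
OAT = ISA + deviation = -4 + (+24) = 20°C.

20°C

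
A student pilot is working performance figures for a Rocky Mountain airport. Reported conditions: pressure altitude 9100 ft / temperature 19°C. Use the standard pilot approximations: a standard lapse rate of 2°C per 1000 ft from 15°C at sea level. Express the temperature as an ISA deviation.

ISA temperature at 9100 ft = 15 − 2 × (9100/1000) = -3.2°C.
Deviation = OAT − ISA = 19 − (-3.2) = +22.2°C.

ISA+22.2°C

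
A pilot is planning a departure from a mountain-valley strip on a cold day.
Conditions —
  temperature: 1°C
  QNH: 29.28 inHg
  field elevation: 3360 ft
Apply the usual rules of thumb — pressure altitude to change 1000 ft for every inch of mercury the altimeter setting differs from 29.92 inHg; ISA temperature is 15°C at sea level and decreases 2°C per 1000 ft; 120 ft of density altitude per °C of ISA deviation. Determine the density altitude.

3280 ft

Pressure altitude = 3360 + (29.92 − 29.28) × 1000 = 3360 + (+640) = 4000 ft.
ISA temperature at 4000 ft = 15 − 2 × (4000/1000) = 7°C.
ISA deviation = 1 − 7 = -6°C.
Density altitude = 4000 + 120 × (-6) = 3280 ft.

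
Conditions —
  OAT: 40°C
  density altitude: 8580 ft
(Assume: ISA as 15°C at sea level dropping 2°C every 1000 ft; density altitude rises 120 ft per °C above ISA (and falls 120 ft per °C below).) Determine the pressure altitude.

DA = PA + 120 × (OAT − (15 − 2·PA/1000)) = PA + 120·OAT − 1800 + 0.24·PA = 1.24·PA + 120·OAT − 1800.
So 1.24·PA = 8580 − 120 × 40 + 1800 = 5580.
PA = 5580 / 1.24 = 4500 ft.

4500 ft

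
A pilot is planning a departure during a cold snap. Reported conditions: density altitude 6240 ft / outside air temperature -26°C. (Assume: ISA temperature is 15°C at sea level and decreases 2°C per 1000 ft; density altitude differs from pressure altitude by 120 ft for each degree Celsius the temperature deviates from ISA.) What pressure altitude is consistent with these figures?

9000 ft

DA = PA + 120 × (OAT − (15 − 2·PA/1000)) = PA + 120·OAT − 1800 + 0.24·PA = 1.24·PA + 120·OAT − 1800.
So 1.24·PA = 6240 − 120 × (-26) + 1800 = 11160.
PA = 11160 / 1.24 = 9000 ft.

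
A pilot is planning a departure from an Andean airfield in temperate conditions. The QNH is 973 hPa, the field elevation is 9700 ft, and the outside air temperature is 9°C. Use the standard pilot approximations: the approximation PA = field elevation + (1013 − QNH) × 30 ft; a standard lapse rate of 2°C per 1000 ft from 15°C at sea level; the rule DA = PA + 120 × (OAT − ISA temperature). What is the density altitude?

12796 ft

Pressure altitude = 9700 + (1013 − 973) × 30 = 9700 + (+1200) = 10900 ft.
ISA temperature at 10900 ft = 15 − 2 × (10900/1000) = -6.8°C.
ISA deviation = 9 − (-6.8) = +15.8°C.
Density altitude = 10900 + 120 × (15.8) = 12796 ft.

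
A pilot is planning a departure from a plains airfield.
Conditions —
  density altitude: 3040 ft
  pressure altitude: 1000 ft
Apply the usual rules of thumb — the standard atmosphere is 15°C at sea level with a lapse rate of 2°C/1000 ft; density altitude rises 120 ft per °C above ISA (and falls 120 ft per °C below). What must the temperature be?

30°C

Density altitude − pressure altitude = 3040 − 1000 = +2040 ft.
At 120 ft/°C that is an ISA deviation of 2040/120 = +17°C.
ISA temperature at 1000 ft = 15 − 2 × (1000/1000) = 13°C.
OAT = ISA + deviation = 13 + (+17) = 30°C.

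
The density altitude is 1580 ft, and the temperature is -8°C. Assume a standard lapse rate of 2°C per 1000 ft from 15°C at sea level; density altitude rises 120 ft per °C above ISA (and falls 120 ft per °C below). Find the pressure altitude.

3500 ft

DA = PA + 120 × (OAT − (15 − 2·PA/1000)) = PA + 120·OAT − 1800 + 0.24·PA = 1.24·PA + 120·OAT − 1800.
So 1.24·PA = 1580 − 120 × (-8) + 1800 = 4340.
PA = 4340 / 1.24 = 3500 ft.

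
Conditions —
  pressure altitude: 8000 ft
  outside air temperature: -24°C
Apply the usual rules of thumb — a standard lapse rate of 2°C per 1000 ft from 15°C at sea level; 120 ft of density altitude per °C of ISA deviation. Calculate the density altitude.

5240 ft

ISA temperature at 8000 ft = 15 − 2 × (8000/1000) = -1°C.
ISA deviation = -24 − (-1) = -23°C.
Density altitude = 8000 + 120 × (-23) = 8000 + (-2760) = 5240 ft.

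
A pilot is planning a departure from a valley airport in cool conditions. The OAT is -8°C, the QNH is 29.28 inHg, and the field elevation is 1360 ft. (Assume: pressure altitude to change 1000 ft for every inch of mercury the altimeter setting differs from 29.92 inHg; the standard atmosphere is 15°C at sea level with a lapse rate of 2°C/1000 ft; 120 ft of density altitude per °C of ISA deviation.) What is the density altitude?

Pressure altitude = 1360 + (29.92 − 29.28) × 1000 = 1360 + (+640) = 2000 ft.
ISA temperature at 2000 ft = 15 − 2 × (2000/1000) = 11°C.
ISA deviation = -8 − 11 = -19°C.
Density altitude = 2000 + 120 × (-19) = -280 ft.

-280 ft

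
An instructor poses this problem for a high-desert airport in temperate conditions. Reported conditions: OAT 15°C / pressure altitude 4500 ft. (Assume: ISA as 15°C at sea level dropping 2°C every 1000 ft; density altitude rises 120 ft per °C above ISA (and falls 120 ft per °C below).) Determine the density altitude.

5580 ft

ISA temperature at 4500 ft = 15 − 2 × (4500/1000) = 6°C.
ISA deviation = 15 − 6 = +9°C.
Density altitude = 4500 + 120 × (9) = 4500 + (+1080) = 5580 ft.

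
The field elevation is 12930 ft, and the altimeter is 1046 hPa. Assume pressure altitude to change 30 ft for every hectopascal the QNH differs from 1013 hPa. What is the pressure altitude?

11940 ft

Pressure correction = (1013 − 1046) × 30 = -990 ft.
Pressure altitude = 12930 + (-990) = 11940 ft.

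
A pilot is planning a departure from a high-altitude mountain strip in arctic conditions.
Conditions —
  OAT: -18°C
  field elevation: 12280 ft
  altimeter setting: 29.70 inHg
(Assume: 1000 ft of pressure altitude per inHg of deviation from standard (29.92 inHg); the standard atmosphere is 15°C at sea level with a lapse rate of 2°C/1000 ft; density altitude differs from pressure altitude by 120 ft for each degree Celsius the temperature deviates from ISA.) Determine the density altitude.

Pressure altitude = 12280 + (29.92 − 29.70) × 1000 = 12280 + (+220) = 12500 ft.
ISA temperature at 12500 ft = 15 − 2 × (12500/1000) = -10°C.
ISA deviation = -18 − (-10) = -8°C.
Density altitude = 12500 + 120 × (-8) = 11540 ft.

11540 ft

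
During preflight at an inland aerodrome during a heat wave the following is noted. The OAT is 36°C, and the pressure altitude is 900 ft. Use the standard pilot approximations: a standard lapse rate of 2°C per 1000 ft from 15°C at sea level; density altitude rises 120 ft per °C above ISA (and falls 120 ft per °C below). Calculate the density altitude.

ISA temperature at 900 ft = 15 − 2 × (900/1000) = 13.2°C.
ISA deviation = 36 − 13.2 = +22.8°C.
Density altitude = 900 + 120 × (22.8) = 900 + (+2736) = 3636 ft.

3636 ft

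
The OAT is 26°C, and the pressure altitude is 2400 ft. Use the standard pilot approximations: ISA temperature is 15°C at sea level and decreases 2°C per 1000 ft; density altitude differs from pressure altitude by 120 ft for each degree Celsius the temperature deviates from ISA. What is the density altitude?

4296 ft

ISA temperature at 2400 ft = 15 − 2 × (2400/1000) = 10.2°C.
ISA deviation = 26 − 10.2 = +15.8°C.
Density altitude = 2400 + 120 × (15.8) = 2400 + (+1896) = 4296 ft.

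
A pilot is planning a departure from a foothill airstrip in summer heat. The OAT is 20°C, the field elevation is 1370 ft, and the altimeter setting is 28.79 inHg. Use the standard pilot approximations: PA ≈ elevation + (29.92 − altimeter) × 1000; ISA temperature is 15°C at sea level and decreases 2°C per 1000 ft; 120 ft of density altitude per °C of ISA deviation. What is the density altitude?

3700 ft

Pressure altitude = 1370 + (29.92 − 28.79) × 1000 = 1370 + (+1130) = 2500 ft.
ISA temperature at 2500 ft = 15 − 2 × (2500/1000) = 10°C.
ISA deviation = 20 − 10 = +10°C.
Density altitude = 2500 + 120 × (10) = 3700 ft.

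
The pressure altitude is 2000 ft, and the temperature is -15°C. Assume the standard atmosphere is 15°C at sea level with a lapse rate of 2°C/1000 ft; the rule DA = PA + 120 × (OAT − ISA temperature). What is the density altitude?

ISA temperature at 2000 ft = 15 − 2 × (2000/1000) = 11°C.
ISA deviation = -15 − 11 = -26°C.
Density altitude = 2000 + 120 × (-26) = 2000 + (-3120) = -1120 ft.

-1120 ft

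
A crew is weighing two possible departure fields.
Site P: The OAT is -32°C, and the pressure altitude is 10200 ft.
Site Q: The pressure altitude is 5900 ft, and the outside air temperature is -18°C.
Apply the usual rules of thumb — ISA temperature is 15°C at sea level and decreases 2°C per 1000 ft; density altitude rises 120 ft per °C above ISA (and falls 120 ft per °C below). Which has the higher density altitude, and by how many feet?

Site P: ISA temp = -5.4°C, deviation -26.6°C, DA = 10200 + 120 × (-26.6) = 7008 ft.
Site Q: ISA temp = 3.2°C, deviation -21.2°C, DA = 5900 + 120 × (-21.2) = 3356 ft.
Site P is higher by 7008 − 3356 = 3652 ft.

Site P by 3652 ft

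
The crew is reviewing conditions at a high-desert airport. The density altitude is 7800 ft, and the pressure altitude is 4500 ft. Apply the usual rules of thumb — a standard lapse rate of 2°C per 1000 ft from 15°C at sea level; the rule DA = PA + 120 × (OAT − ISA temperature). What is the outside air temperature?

33.5°C

Density altitude − pressure altitude = 7800 − 4500 = +3300 ft.
At 120 ft/°C that is an ISA deviation of 3300/120 = +27.5°C.
ISA temperature at 4500 ft = 15 − 2 × (4500/1000) = 6°C.
OAT = ISA + deviation = 6 + (+27.5) = 33.5°C.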